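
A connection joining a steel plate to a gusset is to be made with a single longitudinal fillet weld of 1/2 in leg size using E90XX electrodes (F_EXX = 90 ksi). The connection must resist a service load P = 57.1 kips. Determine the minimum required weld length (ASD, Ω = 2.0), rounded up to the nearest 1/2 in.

Throat t_e = 0.707 × 0.5 = 0.3535 in.
r_n/Ω = (0.6 × 90 × 0.3535) / 2.0 = 9.544 kip/in.
L_req = P / (r_n/Ω) = 57.1 / 9.544 = 5.983 in total.
Round up → use L = 6 in.

L = 6 in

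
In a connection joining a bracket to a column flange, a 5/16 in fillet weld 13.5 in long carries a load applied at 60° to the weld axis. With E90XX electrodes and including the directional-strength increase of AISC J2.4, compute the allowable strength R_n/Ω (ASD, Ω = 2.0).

R_n/Ω ≈ 113 kip

E90XX → F_EXX = 90 ksi.
t_e = 0.707 × 0.3125 = 0.2209 in; A_we = 0.2209 × 13.5 = 2.983 in².
Directional factor: 1.0 + 0.5 sin^1.5(60°) = 1.403.
F_nw = 0.6 × 90 × 1.403 = 75.76 ksi.
R_n/Ω = (75.76 × 2.983) / 2.0 = 113 kip.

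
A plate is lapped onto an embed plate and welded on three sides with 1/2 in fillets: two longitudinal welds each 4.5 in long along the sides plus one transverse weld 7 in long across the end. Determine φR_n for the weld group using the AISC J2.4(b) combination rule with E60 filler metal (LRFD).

E60XX → F_EXX = 60 ksi.
t_e = 0.707 × 0.5 = 0.3535 in.
R_nwl = 0.6 × 60 × 0.3535 × 9 = 114.5 kip (longitudinal, 2 welds).
R_nwt = 0.6 × 60 × 0.3535 × 7 = 89.08 kip (transverse, base value).
(i) R_nwl + R_nwt = 203.6 kip; (ii) 0.85 R_nwl + 1.5 R_nwt = 231 kip.
R_n = max = 231 kip [governs: (ii)]; φR_n = 173.2 kip.

φR_n ≈ 173 kip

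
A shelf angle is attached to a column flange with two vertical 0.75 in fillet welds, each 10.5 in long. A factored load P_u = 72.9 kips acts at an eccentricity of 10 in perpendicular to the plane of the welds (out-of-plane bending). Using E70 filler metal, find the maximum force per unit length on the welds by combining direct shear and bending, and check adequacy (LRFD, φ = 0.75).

f_max ≈ 20.1 kip/in; NOT adequate

E70XX → F_EXX = 70 ksi.
L_w = 2 × 10.5 = 21 in; section modulus (unit throat) S = 2 × L²/6 = 36.75 in².
Direct shear f_v = P/L_w = 72.9/21 = 3.471 kip/in.
Moment M = P × e = 72.9 × 10 = 729 kip·in; bending f_b = M/S = 19.84 kip/in.
f_max = √(f_v² + f_b²) = √(3.471² + 19.84²) = 20.14 kip/in.
φr_n = 0.75 × 0.6 × 70 × (0.707 × 0.75) = 16.7 kip/in → NOT adequate.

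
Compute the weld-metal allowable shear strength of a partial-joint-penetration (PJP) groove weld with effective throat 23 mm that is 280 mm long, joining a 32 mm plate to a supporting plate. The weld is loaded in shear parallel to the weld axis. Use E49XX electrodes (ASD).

R_n/Ω ≈ 947 kN

E49XX → F_EXX = 490 MPa.
Effective throat (given) t_e = 23 mm.
A_we = 23 × 280 = 6440 mm².
F_nw = 0.6 F_EXX = 294 MPa.
R_n/Ω = (294 × 6440) / 2.0 × 10⁻³ = 946.7 kN.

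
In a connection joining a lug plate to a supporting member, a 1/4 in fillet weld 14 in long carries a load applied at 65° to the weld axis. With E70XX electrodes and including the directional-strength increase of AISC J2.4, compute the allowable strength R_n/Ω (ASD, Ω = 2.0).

R_n/Ω ≈ 74.4 kip

E70XX → F_EXX = 70 ksi.
t_e = 0.707 × 0.25 = 0.1767 in; A_we = 0.1767 × 14 = 2.474 in².
Directional factor: 1.0 + 0.5 sin^1.5(65°) = 1.431.
F_nw = 0.6 × 70 × 1.431 = 60.12 ksi.
R_n/Ω = (60.12 × 2.474) / 2.0 = 74.38 kip.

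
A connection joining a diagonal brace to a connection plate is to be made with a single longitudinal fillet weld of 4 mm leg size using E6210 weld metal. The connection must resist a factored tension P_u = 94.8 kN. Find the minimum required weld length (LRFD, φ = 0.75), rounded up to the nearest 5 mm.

L = 125 mm

E62XX → F_EXX = 620 MPa.
Throat t_e = 0.707 × 4 = 2.828 mm.
φr_n = 0.75 × 0.6 × 620 × 2.828 × 10⁻³ = 0.789 kN/mm.
L_req = P_u / φr_n = 94.8 / 0.789 = 120.2 mm total.
Round up → use L = 125 mm.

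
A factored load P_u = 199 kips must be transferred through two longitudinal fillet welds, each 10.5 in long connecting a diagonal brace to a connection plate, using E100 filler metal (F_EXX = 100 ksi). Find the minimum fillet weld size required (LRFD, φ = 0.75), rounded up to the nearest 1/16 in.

w = 5/16 in

Total weld length L = 21 in.
Required throat t_e = P_u / (φ × 0.6 F_EXX × L) = 199 / (0.75 × 0.6 × 100 × 21) = 0.2106 in.
Required leg w = t_e / 0.707 = 0.2979 in → use 5/16 in.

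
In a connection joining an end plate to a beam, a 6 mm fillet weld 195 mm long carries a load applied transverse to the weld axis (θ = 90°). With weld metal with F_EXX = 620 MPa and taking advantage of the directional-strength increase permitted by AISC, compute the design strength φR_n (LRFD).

φR_n ≈ 346 kN

t_e = 0.707 × 6 = 4.242 mm; A_we = 4.242 × 195 = 827.2 mm².
Directional factor: 1.0 + 0.5 sin^1.5(90°) = 1.5.
F_nw = 0.6 × 620 × 1.5 = 558 MPa.
φR_n = 0.75 × 558 × 827.2 × 10⁻³ = 346.2 kN.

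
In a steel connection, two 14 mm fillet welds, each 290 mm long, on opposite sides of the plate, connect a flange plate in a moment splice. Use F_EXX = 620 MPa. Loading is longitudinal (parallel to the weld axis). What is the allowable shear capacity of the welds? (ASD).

R_n/Ω ≈ 1070 kN

Effective throat t_e = 0.707 × 14 = 9.898 mm.
Total length L = 580 mm; A_we = 9.898 × 580 = 5741 mm².
F_nw = 0.6 F_EXX = 0.6 × 620 = 372 MPa.
R_n = 372 × 5741 × 10⁻³ = 2136 kN; R_n/Ω = 2136/2.0 = 1068 kN.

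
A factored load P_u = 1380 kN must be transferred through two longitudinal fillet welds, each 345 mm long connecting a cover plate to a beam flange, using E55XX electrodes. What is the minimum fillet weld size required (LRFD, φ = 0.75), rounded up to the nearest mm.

E55XX → F_EXX = 550 MPa.
Total weld length L = 690 mm.
Required throat t_e = P_u / (φ × 0.6 F_EXX × L) = 1380 / (0.75 × 0.6 × 550 × 690 × 10⁻³) = 8.081 mm.
Required leg w = t_e / 0.707 = 11.43 mm → use 12 mm.

w = 12 mm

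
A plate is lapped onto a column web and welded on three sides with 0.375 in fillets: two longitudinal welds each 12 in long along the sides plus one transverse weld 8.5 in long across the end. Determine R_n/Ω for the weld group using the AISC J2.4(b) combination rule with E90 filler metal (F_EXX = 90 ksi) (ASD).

t_e = 0.707 × 0.375 = 0.2651 in.
R_nwl = 0.6 × 90 × 0.2651 × 24 = 343.6 kip (longitudinal, 2 welds).
R_nwt = 0.6 × 90 × 0.2651 × 8.5 = 121.7 kip (transverse, base value).
(i) R_nwl + R_nwt = 465.3 kip; (ii) 0.85 R_nwl + 1.5 R_nwt = 474.6 kip.
R_n = max = 474.6 kip [governs: (ii)]; R_n/Ω = 237.3 kip.

R_n/Ω ≈ 237 kip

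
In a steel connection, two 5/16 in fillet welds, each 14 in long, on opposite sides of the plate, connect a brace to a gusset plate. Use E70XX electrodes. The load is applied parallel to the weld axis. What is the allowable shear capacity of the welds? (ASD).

R_n/Ω ≈ 130 kip

E70XX → F_EXX = 70 ksi.
Effective throat t_e = 0.707 × 0.3125 = 0.2209 in.
Total length L = 28 in; A_we = 0.2209 × 28 = 6.186 in².
F_nw = 0.6 F_EXX = 0.6 × 70 = 42 ksi.
R_n = 42 × 6.186 = 259.8 kip; R_n/Ω = 259.8/2.0 = 129.9 kip.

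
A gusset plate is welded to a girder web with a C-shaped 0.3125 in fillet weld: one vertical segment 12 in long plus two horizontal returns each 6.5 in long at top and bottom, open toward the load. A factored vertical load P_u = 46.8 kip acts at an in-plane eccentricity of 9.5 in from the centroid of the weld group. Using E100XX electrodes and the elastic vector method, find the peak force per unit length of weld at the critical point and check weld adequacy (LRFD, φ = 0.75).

f_max ≈ 6.07 kip/in; adequate

E100XX → F_EXX = 100 ksi.
Total weld length L_w = 25 in. Treat welds as unit-width lines.
Centroid: x̄ = 2×6.5×3.25 / 25 = 1.69 in from the vertical weld.
Polar moment about centroid: J = I_x + I_y = [12³/12 + 2×6.5×6²] + [12×1.69² + 2(6.5³/12 + 6.5×1.56²)] = 723.7 in³.
Direct shear f_v = P/L_w = 46.8 / 25 = 1.872 kip/in (vertical).
Torsion M = P·e = 46.8 × 9.5 = 444.6 kip·in.
Critical point at (x, y) = (4.81, 6) from centroid. f_tx = M·y/J = 3.686 kip/in; f_ty = M·x/J = 2.955 kip/in.
Resultant f_max = √[f_tx² + (f_v + f_ty)²] = √[3.686² + (1.872 + 2.955)²] = 6.074 kip/in.
Capacity per unit length: φr_n = 0.75 × 0.6 × 100 × (0.707 × 0.3125) = 9.942 kip/in.
6.074 ≤ 9.942 → adequate.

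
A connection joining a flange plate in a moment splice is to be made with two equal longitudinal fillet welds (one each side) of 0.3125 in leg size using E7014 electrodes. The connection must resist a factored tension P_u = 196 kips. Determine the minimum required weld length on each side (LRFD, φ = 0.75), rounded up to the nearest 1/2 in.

L = 14.5 in on each side

E70XX → F_EXX = 70 ksi.
Throat t_e = 0.707 × 0.3125 = 0.2209 in.
φr_n = 0.75 × 0.6 × 70 × 0.2209 = 6.96 kips/in.
L_req = P_u / φr_n = 196 / 6.96 = 28.16 in total.
Per side: 28.16 / 2 = 14.08 in.
Round up → use L = 14.5 in on each side.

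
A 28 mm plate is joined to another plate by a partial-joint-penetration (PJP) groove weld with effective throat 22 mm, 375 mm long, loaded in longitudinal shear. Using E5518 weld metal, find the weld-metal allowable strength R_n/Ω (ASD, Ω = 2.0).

R_n/Ω ≈ 1360 kN

E55XX → F_EXX = 550 MPa.
Effective throat (given) t_e = 22 mm.
A_we = 22 × 375 = 8250 mm².
F_nw = 0.6 F_EXX = 330 MPa.
R_n/Ω = (330 × 8250) / 2.0 × 10⁻³ = 1361 kN.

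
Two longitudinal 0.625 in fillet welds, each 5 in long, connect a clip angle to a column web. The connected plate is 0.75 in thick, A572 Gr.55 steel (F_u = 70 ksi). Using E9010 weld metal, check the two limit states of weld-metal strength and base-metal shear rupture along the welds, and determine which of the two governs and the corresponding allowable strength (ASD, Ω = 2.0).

R_n/Ω ≈ 119 kip (weld metal governs)

E90XX → F_EXX = 90 ksi.
t_e = 0.707 × 0.625 = 0.4419 in; L = 10 in.
Weld metal: R_n/Ω = (1/2.0) × 0.6 × 90 × 0.4419 × 10 = 119.3 kip.
Base metal (shear rupture): R_n/Ω = (1/2.0) × 0.6 × 70 × 0.75 × 10 = 157.5 kip.
Governing: weld metal.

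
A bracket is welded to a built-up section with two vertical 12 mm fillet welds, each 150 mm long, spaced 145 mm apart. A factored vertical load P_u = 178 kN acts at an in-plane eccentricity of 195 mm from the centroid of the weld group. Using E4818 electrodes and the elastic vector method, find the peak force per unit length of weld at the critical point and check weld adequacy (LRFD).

f_max ≈ 2150 N/mm; NOT adequate

E48XX → F_EXX = 480 MPa.
Total weld length L_w = 300 mm. Treat welds as unit-width lines.
Polar moment about centroid: J = 2[d³/12 + d(b/2)²] = 2[150³/12 + 150×72.5²] = 2139000 mm³.
Direct shear f_v = P/L_w = 178×10³ / 300 = 593.3 N/mm (vertical).
Torsion M = P·e = 178×10³ × 195 = 34710000 N·mm.
Critical point at (x, y) = (72.5, 75) from centroid. f_tx = M·y/J = 1217 N/mm; f_ty = M·x/J = 1176 N/mm.
Resultant f_max = √[f_tx² + (f_v + f_ty)²] = √[1217² + (593.3 + 1176)²] = 2148 N/mm.
Capacity per unit length: φr_n = 0.75 × 0.6 × 480 × (0.707 × 12) = 1833 N/mm.
2148 > 1833 → NOT adequate.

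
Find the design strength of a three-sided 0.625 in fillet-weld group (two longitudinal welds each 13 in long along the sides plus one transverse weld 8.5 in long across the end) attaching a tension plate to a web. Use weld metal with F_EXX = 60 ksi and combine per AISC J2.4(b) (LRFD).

φR_n ≈ 416 kips

t_e = 0.707 × 0.625 = 0.4419 in.
R_nwl = 0.6 × 60 × 0.4419 × 26 = 413.6 kips (longitudinal, 2 welds).
R_nwt = 0.6 × 60 × 0.4419 × 8.5 = 135.2 kips (transverse, base value).
(i) R_nwl + R_nwt = 548.8 kips; (ii) 0.85 R_nwl + 1.5 R_nwt = 554.4 kips.
R_n = max = 554.4 kips [governs: (ii)]; φR_n = 415.8 kips.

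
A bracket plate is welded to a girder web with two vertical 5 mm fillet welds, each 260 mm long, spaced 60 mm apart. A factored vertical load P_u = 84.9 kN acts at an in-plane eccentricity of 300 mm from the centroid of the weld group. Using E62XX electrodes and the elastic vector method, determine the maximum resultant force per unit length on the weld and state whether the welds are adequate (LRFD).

f_max ≈ 1050 N/mm; NOT adequate

E62XX → F_EXX = 620 MPa.
Total weld length L_w = 520 mm. Treat welds as unit-width lines.
Polar moment about centroid: J = 2[d³/12 + d(b/2)²] = 2[260³/12 + 260×30²] = 3397000 mm³.
Direct shear f_v = P/L_w = 84.9×10³ / 520 = 163.3 N/mm (vertical).
Torsion M = P·e = 84.9×10³ × 300 = 25470000 N·mm.
Critical point at (x, y) = (30, 130) from centroid. f_tx = M·y/J = 974.6 N/mm; f_ty = M·x/J = 224.9 N/mm.
Resultant f_max = √[f_tx² + (f_v + f_ty)²] = √[974.6² + (163.3 + 224.9)²] = 1049 N/mm.
Capacity per unit length: φr_n = 0.75 × 0.6 × 620 × (0.707 × 5) = 986.3 N/mm.
1049 > 986.3 → NOT adequate.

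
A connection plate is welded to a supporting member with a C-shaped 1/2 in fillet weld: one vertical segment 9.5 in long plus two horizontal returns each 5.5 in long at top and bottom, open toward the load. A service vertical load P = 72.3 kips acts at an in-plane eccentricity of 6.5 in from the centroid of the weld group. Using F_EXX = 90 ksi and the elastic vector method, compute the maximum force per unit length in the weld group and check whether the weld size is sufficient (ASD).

Total weld length L_w = 20.5 in. Treat welds as unit-width lines.
Centroid: x̄ = 2×5.5×2.75 / 20.5 = 1.476 in from the vertical weld.
Polar moment about centroid: J = I_x + I_y = [9.5³/12 + 2×5.5×4.75²] + [9.5×1.476² + 2(5.5³/12 + 5.5×1.274²)] = 385.9 in³.
Direct shear f_v = P/L_w = 72.3 / 20.5 = 3.527 kip/in (vertical).
Torsion M = P·e = 72.3 × 6.5 = 469.95 kip·in.
Critical point at (x, y) = (4.024, 4.75) from centroid. f_tx = M·y/J = 5.784 kip/in; f_ty = M·x/J = 4.901 kip/in.
Resultant f_max = √[f_tx² + (f_v + f_ty)²] = √[5.784² + (3.527 + 4.901)²] = 10.22 kip/in.
Capacity per unit length: r_n/Ω = (1/2.0) × 0.6 × 90 × (0.707 × 0.5) = 9.544 kip/in.
10.22 > 9.544 → NOT adequate.

f_max ≈ 10.2 kip/in; NOT adequate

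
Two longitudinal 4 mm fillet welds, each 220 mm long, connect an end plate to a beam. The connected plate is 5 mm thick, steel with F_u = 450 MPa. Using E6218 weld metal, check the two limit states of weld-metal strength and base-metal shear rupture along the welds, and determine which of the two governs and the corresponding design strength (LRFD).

φR_n ≈ 347 kN (weld metal governs)

E62XX → F_EXX = 620 MPa.
t_e = 0.707 × 4 = 2.828 mm; L = 440 mm.
Weld metal: φR_n = 0.75 × 0.6 × 620 × 2.828 × 440 × 10⁻³ = 347.2 kN.
Base metal (shear rupture): φR_n = 0.75 × 0.6 × 450 × 5 × 440 × 10⁻³ = 445.5 kN.
Governing: weld metal.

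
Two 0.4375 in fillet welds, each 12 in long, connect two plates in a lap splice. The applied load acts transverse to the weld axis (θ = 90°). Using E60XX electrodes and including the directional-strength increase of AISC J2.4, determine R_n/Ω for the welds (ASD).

E60XX → F_EXX = 60 ksi.
t_e = 0.707 × 0.4375 = 0.3093 in; A_we = 0.3093 × 24 = 7.423 in².
Directional factor: 1.0 + 0.5 sin^1.5(90°) = 1.5.
F_nw = 0.6 × 60 × 1.5 = 54 ksi.
R_n/Ω = (54 × 7.423) / 2.0 = 200.4 kips.

R_n/Ω ≈ 200 kips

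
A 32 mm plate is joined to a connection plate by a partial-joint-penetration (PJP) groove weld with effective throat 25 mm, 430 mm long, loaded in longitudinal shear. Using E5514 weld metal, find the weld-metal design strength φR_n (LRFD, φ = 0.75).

E55XX → F_EXX = 550 MPa.
Effective throat (given) t_e = 25 mm.
A_we = 25 × 430 = 10750 mm².
F_nw = 0.6 F_EXX = 330 MPa.
φR_n = 0.75 × 330 × 10750 × 10⁻³ = 2661 kN.

φR_n ≈ 2660 kN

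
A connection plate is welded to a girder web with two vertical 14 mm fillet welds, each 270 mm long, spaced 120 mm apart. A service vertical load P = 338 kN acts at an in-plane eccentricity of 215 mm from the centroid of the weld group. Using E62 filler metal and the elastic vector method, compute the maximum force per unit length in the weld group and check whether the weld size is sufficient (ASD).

E62XX → F_EXX = 620 MPa.
Total weld length L_w = 540 mm. Treat welds as unit-width lines.
Polar moment about centroid: J = 2[d³/12 + d(b/2)²] = 2[270³/12 + 270×60²] = 5224000 mm³.
Direct shear f_v = P/L_w = 338×10³ / 540 = 625.9 N/mm (vertical).
Torsion M = P·e = 338×10³ × 215 = 72670000 N·mm.
Critical point at (x, y) = (60, 135) from centroid. f_tx = M·y/J = 1878 N/mm; f_ty = M·x/J = 834.6 N/mm.
Resultant f_max = √[f_tx² + (f_v + f_ty)²] = √[1878² + (625.9 + 834.6)²] = 2379 N/mm.
Capacity per unit length: r_n/Ω = (1/2.0) × 0.6 × 620 × (0.707 × 14) = 1841 N/mm.
2379 > 1841 → NOT adequate.

f_max ≈ 2380 N/mm; NOT adequate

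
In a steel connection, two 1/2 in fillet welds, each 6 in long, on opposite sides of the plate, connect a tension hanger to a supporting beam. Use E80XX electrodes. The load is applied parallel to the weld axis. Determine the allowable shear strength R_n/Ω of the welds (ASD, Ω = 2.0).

E80XX → F_EXX = 80 ksi.
Effective throat t_e = 0.707 × 0.5 = 0.3535 in.
Total length L = 12 in; A_we = 0.3535 × 12 = 4.242 in².
F_nw = 0.6 F_EXX = 0.6 × 80 = 48 ksi.
R_n = 48 × 4.242 = 203.6 kip; R_n/Ω = 203.6/2.0 = 101.8 kip.

R_n/Ω ≈ 102 kip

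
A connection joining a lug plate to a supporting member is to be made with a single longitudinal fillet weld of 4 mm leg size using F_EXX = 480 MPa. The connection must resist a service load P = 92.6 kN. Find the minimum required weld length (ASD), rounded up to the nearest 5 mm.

L = 230 mm

Throat t_e = 0.707 × 4 = 2.828 mm.
r_n/Ω = (0.6 × 480 × 2.828) / 2.0 = 407.2 N/mm = 0.4072 kN/mm.
L_req = P / (r_n/Ω) = 92.6 / 0.4072 = 227.4 mm total.
Round up → use L = 230 mm.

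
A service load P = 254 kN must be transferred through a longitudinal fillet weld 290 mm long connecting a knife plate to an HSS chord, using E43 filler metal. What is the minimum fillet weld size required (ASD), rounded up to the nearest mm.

w = 10 mm

E43XX → F_EXX = 430 MPa.
Total weld length L = 290 mm.
Required throat t_e = P × Ω / (0.6 F_EXX × L) = 254 × 2.0 / (0.6 × 430 × 290 × 10⁻³) = 6.79 mm.
Required leg w = t_e / 0.707 = 9.603 mm → use 10 mm.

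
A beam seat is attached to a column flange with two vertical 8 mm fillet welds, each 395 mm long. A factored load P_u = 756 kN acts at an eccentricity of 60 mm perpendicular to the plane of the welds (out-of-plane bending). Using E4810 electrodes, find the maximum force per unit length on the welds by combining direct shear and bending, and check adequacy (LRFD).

E48XX → F_EXX = 480 MPa.
L_w = 2 × 395 = 790 mm; section modulus (unit throat) S = 2 × L²/6 = 52010 mm².
Direct shear f_v = P/L_w = 756×10³/790 = 957 N/mm.
Moment M = P × e = 756×10³ × 60 = 45360000 N·mm; bending f_b = M/S = 872.2 N/mm.
f_max = √(f_v² + f_b²) = √(957² + 872.2²) = 1295 N/mm.
φr_n = 0.75 × 0.6 × 480 × (0.707 × 8) = 1222 N/mm → NOT adequate.

f_max ≈ 1290 N/mm; NOT adequate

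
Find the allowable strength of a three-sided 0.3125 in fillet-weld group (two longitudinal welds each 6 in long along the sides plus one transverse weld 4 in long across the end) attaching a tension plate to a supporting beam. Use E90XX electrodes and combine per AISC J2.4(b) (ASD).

E90XX → F_EXX = 90 ksi.
t_e = 0.707 × 0.3125 = 0.2209 in.
R_nwl = 0.6 × 90 × 0.2209 × 12 = 143.2 kips (longitudinal, 2 welds).
R_nwt = 0.6 × 90 × 0.2209 × 4 = 47.72 kips (transverse, base value).
(i) R_nwl + R_nwt = 190.9 kips; (ii) 0.85 R_nwl + 1.5 R_nwt = 193.3 kips.
R_n = max = 193.3 kips [governs: (ii)]; R_n/Ω = 96.64 kips.

R_n/Ω ≈ 96.6 kips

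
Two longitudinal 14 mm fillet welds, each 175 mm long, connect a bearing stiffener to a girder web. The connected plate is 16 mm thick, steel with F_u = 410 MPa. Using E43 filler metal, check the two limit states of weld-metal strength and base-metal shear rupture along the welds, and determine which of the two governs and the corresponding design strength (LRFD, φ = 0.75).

φR_n ≈ 670 kN (weld metal governs)

E43XX → F_EXX = 430 MPa.
t_e = 0.707 × 14 = 9.898 mm; L = 350 mm.
Weld metal: φR_n = 0.75 × 0.6 × 430 × 9.898 × 350 × 10⁻³ = 670.3 kN.
Base metal (shear rupture): φR_n = 0.75 × 0.6 × 410 × 16 × 350 × 10⁻³ = 1033 kN.
Governing: weld metal.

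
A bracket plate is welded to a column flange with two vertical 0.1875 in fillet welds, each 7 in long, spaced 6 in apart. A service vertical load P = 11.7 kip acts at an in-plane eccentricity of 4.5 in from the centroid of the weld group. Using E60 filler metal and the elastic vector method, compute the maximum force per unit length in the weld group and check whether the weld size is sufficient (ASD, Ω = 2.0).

E60XX → F_EXX = 60 ksi.
Total weld length L_w = 14 in. Treat welds as unit-width lines.
Polar moment about centroid: J = 2[d³/12 + d(b/2)²] = 2[7³/12 + 7×3²] = 183.2 in³.
Direct shear f_v = P/L_w = 11.7 / 14 = 0.8357 kip/in (vertical).
Torsion M = P·e = 11.7 × 4.5 = 52.65 kip·in.
Critical point at (x, y) = (3, 3.5) from centroid. f_tx = M·y/J = 1.006 kip/in; f_ty = M·x/J = 0.8623 kip/in.
Resultant f_max = √[f_tx² + (f_v + f_ty)²] = √[1.006² + (0.8357 + 0.8623)²] = 1.974 kip/in.
Capacity per unit length: r_n/Ω = (1/2.0) × 0.6 × 60 × (0.707 × 0.1875) = 2.386 kip/in.
1.974 ≤ 2.386 → adequate.

f_max ≈ 1.97 kip/in; adequate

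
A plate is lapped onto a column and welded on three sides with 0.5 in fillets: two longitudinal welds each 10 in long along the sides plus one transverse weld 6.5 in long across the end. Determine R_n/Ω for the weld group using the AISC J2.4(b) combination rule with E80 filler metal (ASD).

R_n/Ω ≈ 227 kips

E80XX → F_EXX = 80 ksi.
t_e = 0.707 × 0.5 = 0.3535 in.
R_nwl = 0.6 × 80 × 0.3535 × 20 = 339.4 kips (longitudinal, 2 welds).
R_nwt = 0.6 × 80 × 0.3535 × 6.5 = 110.3 kips (transverse, base value).
(i) R_nwl + R_nwt = 449.7 kips; (ii) 0.85 R_nwl + 1.5 R_nwt = 453.9 kips.
R_n = max = 453.9 kips [governs: (ii)]; R_n/Ω = 226.9 kips.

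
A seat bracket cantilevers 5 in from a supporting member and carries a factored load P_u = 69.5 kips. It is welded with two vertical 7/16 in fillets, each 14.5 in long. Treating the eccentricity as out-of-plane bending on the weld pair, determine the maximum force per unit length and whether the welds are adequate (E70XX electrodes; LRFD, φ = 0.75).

f_max ≈ 5.51 kip/in; adequate

E70XX → F_EXX = 70 ksi.
L_w = 2 × 14.5 = 29 in; section modulus (unit throat) S = 2 × L²/6 = 70.08 in².
Direct shear f_v = P/L_w = 69.5/29 = 2.397 kip/in.
Moment M = P × e = 69.5 × 5 = 347.5 kip·in; bending f_b = M/S = 4.958 kip/in.
f_max = √(f_v² + f_b²) = √(2.397² + 4.958²) = 5.507 kip/in.
φr_n = 0.75 × 0.6 × 70 × (0.707 × 0.4375) = 9.743 kip/in → adequate.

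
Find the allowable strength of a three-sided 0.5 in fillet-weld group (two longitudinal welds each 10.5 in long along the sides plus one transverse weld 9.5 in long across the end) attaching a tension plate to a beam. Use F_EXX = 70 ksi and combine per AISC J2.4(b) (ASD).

t_e = 0.707 × 0.5 = 0.3535 in.
R_nwl = 0.6 × 70 × 0.3535 × 21 = 311.8 kips (longitudinal, 2 welds).
R_nwt = 0.6 × 70 × 0.3535 × 9.5 = 141 kips (transverse, base value).
(i) R_nwl + R_nwt = 452.8 kips; (ii) 0.85 R_nwl + 1.5 R_nwt = 476.6 kips.
R_n = max = 476.6 kips [governs: (ii)]; R_n/Ω = 238.3 kips.

R_n/Ω ≈ 238 kips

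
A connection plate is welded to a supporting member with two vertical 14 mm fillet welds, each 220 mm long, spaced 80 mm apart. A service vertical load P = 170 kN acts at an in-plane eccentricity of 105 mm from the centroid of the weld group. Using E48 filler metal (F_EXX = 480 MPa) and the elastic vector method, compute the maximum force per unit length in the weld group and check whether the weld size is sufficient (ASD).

Total weld length L_w = 440 mm. Treat welds as unit-width lines.
Polar moment about centroid: J = 2[d³/12 + d(b/2)²] = 2[220³/12 + 220×40²] = 2479000 mm³.
Direct shear f_v = P/L_w = 170×10³ / 440 = 386.4 N/mm (vertical).
Torsion M = P·e = 170×10³ × 105 = 17850000 N·mm.
Critical point at (x, y) = (40, 110) from centroid. f_tx = M·y/J = 792.2 N/mm; f_ty = M·x/J = 288.1 N/mm.
Resultant f_max = √[f_tx² + (f_v + f_ty)²] = √[792.2² + (386.4 + 288.1)²] = 1040 N/mm.
Capacity per unit length: r_n/Ω = (1/2.0) × 0.6 × 480 × (0.707 × 14) = 1425 N/mm.
1040 ≤ 1425 → adequate.

f_max ≈ 1040 N/mm; adequate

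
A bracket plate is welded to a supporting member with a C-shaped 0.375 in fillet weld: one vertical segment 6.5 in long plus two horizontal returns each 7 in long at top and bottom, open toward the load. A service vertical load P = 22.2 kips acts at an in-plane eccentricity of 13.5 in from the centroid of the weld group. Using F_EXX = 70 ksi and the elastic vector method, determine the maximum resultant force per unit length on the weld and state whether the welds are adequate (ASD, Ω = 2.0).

f_max ≈ 6.9 kip/in; NOT adequate

Total weld length L_w = 20.5 in. Treat welds as unit-width lines.
Centroid: x̄ = 2×7×3.5 / 20.5 = 2.39 in from the vertical weld.
Polar moment about centroid: J = I_x + I_y = [6.5³/12 + 2×7×3.25²] + [6.5×2.39² + 2(7³/12 + 7×1.11²)] = 282.3 in³.
Direct shear f_v = P/L_w = 22.2 / 20.5 = 1.083 kip/in (vertical).
Torsion M = P·e = 22.2 × 13.5 = 299.7 kip·in.
Critical point at (x, y) = (4.61, 3.25) from centroid. f_tx = M·y/J = 3.45 kip/in; f_ty = M·x/J = 4.894 kip/in.
Resultant f_max = √[f_tx² + (f_v + f_ty)²] = √[3.45² + (1.083 + 4.894)²] = 6.901 kip/in.
Capacity per unit length: r_n/Ω = (1/2.0) × 0.6 × 70 × (0.707 × 0.375) = 5.568 kip/in.
6.901 > 5.568 → NOT adequate.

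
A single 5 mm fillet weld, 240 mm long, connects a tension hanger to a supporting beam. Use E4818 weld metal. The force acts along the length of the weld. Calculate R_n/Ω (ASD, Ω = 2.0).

E48XX → F_EXX = 480 MPa.
Effective throat t_e = 0.707 × 5 = 3.535 mm.
Total length L = 240 mm; A_we = 3.535 × 240 = 848.4 mm².
F_nw = 0.6 F_EXX = 0.6 × 480 = 288 MPa.
R_n = 288 × 848.4 × 10⁻³ = 244.3 kN; R_n/Ω = 244.3/2.0 = 122.2 kN.

R_n/Ω ≈ 122 kN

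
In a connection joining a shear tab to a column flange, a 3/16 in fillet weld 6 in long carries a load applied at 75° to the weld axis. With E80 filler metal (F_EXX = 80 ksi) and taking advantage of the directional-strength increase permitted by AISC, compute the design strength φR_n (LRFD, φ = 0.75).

t_e = 0.707 × 0.1875 = 0.1326 in; A_we = 0.1326 × 6 = 0.7954 in².
Directional factor: 1.0 + 0.5 sin^1.5(75°) = 1.475.
F_nw = 0.6 × 80 × 1.475 = 70.78 ksi.
φR_n = 0.75 × 70.78 × 0.7954 = 42.22 kips.

φR_n ≈ 42.2 kips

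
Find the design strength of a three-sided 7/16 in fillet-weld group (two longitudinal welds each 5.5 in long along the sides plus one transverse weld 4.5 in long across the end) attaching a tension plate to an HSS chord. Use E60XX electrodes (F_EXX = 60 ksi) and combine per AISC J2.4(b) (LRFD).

t_e = 0.707 × 0.4375 = 0.3093 in.
R_nwl = 0.6 × 60 × 0.3093 × 11 = 122.5 kip (longitudinal, 2 welds).
R_nwt = 0.6 × 60 × 0.3093 × 4.5 = 50.11 kip (transverse, base value).
(i) R_nwl + R_nwt = 172.6 kip; (ii) 0.85 R_nwl + 1.5 R_nwt = 179.3 kip.
R_n = max = 179.3 kip [governs: (ii)]; φR_n = 134.5 kip.

φR_n ≈ 134 kip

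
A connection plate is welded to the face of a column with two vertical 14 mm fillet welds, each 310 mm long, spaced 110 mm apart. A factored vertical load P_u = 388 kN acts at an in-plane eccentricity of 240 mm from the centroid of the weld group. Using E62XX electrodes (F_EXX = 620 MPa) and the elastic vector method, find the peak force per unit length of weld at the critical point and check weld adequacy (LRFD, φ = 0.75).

Total weld length L_w = 620 mm. Treat welds as unit-width lines.
Polar moment about centroid: J = 2[d³/12 + d(b/2)²] = 2[310³/12 + 310×55²] = 6841000 mm³.
Direct shear f_v = P/L_w = 388×10³ / 620 = 625.8 N/mm (vertical).
Torsion M = P·e = 388×10³ × 240 = 93120000 N·mm.
Critical point at (x, y) = (55, 155) from centroid. f_tx = M·y/J = 2110 N/mm; f_ty = M·x/J = 748.7 N/mm.
Resultant f_max = √[f_tx² + (f_v + f_ty)²] = √[2110² + (625.8 + 748.7)²] = 2518 N/mm.
Capacity per unit length: φr_n = 0.75 × 0.6 × 620 × (0.707 × 14) = 2762 N/mm.
2518 ≤ 2762 → adequate.

f_max ≈ 2520 N/mm; adequate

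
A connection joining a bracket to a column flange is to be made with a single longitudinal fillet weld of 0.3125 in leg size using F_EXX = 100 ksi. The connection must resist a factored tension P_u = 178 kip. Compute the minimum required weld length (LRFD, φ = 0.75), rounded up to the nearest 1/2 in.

Throat t_e = 0.707 × 0.3125 = 0.2209 in.
φr_n = 0.75 × 0.6 × 100 × 0.2209 = 9.942 kip/in.
L_req = P_u / φr_n = 178 / 9.942 = 17.9 in total.
Round up → use L = 18 in.

L = 18 in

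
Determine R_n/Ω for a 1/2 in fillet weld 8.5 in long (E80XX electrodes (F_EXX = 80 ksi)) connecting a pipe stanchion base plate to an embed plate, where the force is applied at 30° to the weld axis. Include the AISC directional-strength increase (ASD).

R_n/Ω ≈ 84.9 kip

t_e = 0.707 × 0.5 = 0.3535 in; A_we = 0.3535 × 8.5 = 3.005 in².
Directional factor: 1.0 + 0.5 sin^1.5(30°) = 1.177.
F_nw = 0.6 × 80 × 1.177 = 56.49 ksi.
R_n/Ω = (56.49 × 3.005) / 2.0 = 84.86 kip.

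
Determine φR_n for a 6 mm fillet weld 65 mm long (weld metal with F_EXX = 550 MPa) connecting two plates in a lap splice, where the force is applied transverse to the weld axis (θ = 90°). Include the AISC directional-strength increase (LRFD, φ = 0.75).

t_e = 0.707 × 6 = 4.242 mm; A_we = 4.242 × 65 = 275.7 mm².
Directional factor: 1.0 + 0.5 sin^1.5(90°) = 1.5.
F_nw = 0.6 × 550 × 1.5 = 495 MPa.
φR_n = 0.75 × 495 × 275.7 × 10⁻³ = 102.4 kN.

φR_n ≈ 102 kN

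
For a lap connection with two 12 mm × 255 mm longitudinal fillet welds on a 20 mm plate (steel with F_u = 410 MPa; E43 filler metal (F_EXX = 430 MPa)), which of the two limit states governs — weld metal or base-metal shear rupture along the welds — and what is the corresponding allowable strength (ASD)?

R_n/Ω ≈ 558 kN (weld metal governs)

t_e = 0.707 × 12 = 8.484 mm; L = 510 mm.
Weld metal: R_n/Ω = (1/2.0) × 0.6 × 430 × 8.484 × 510 × 10⁻³ = 558.2 kN.
Base metal (shear rupture): R_n/Ω = (1/2.0) × 0.6 × 410 × 20 × 510 × 10⁻³ = 1255 kN.
Governing: weld metal.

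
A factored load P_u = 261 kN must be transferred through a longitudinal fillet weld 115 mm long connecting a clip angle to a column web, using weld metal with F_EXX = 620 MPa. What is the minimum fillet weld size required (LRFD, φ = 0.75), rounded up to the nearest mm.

w = 12 mm

Total weld length L = 115 mm.
Required throat t_e = P_u / (φ × 0.6 F_EXX × L) = 261 / (0.75 × 0.6 × 620 × 115 × 10⁻³) = 8.135 mm.
Required leg w = t_e / 0.707 = 11.51 mm → use 12 mm.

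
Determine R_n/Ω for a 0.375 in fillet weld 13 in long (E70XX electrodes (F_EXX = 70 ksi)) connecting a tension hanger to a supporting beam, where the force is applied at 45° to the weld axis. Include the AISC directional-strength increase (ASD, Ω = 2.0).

t_e = 0.707 × 0.375 = 0.2651 in; A_we = 0.2651 × 13 = 3.447 in².
Directional factor: 1.0 + 0.5 sin^1.5(45°) = 1.297.
F_nw = 0.6 × 70 × 1.297 = 54.49 ksi.
R_n/Ω = (54.49 × 3.447) / 2.0 = 93.9 kip.

R_n/Ω ≈ 93.9 kip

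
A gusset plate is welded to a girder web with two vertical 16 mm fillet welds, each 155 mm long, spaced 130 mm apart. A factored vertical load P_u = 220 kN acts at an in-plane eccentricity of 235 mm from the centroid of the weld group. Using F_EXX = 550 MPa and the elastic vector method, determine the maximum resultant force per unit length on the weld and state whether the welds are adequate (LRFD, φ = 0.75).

f_max ≈ 3210 N/mm; NOT adequate

Total weld length L_w = 310 mm. Treat welds as unit-width lines.
Polar moment about centroid: J = 2[d³/12 + d(b/2)²] = 2[155³/12 + 155×65²] = 1930000 mm³.
Direct shear f_v = P/L_w = 220×10³ / 310 = 709.7 N/mm (vertical).
Torsion M = P·e = 220×10³ × 235 = 51700000 N·mm.
Critical point at (x, y) = (65, 77.5) from centroid. f_tx = M·y/J = 2076 N/mm; f_ty = M·x/J = 1741 N/mm.
Resultant f_max = √[f_tx² + (f_v + f_ty)²] = √[2076² + (709.7 + 1741)²] = 3211 N/mm.
Capacity per unit length: φr_n = 0.75 × 0.6 × 550 × (0.707 × 16) = 2800 N/mm.
3211 > 2800 → NOT adequate.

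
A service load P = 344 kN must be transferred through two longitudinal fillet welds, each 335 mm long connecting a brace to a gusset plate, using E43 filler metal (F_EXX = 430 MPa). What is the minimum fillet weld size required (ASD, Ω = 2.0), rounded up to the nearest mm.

w = 6 mm

Total weld length L = 670 mm.
Required throat t_e = P × Ω / (0.6 F_EXX × L) = 344 × 2.0 / (0.6 × 430 × 670 × 10⁻³) = 3.98 mm.
Required leg w = t_e / 0.707 = 5.63 mm → use 6 mm.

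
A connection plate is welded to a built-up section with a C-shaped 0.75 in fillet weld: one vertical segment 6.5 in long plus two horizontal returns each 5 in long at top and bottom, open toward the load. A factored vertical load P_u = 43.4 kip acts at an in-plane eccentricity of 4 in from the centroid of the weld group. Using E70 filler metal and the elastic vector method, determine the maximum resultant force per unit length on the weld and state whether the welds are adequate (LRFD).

E70XX → F_EXX = 70 ksi.
Total weld length L_w = 16.5 in. Treat welds as unit-width lines.
Centroid: x̄ = 2×5×2.5 / 16.5 = 1.515 in from the vertical weld.
Polar moment about centroid: J = I_x + I_y = [6.5³/12 + 2×5×3.25²] + [6.5×1.515² + 2(5³/12 + 5×0.9848²)] = 174 in³.
Direct shear f_v = P/L_w = 43.4 / 16.5 = 2.63 kip/in (vertical).
Torsion M = P·e = 43.4 × 4 = 173.6 kip·in.
Critical point at (x, y) = (3.485, 3.25) from centroid. f_tx = M·y/J = 3.243 kip/in; f_ty = M·x/J = 3.478 kip/in.
Resultant f_max = √[f_tx² + (f_v + f_ty)²] = √[3.243² + (2.63 + 3.478)²] = 6.915 kip/in.
Capacity per unit length: φr_n = 0.75 × 0.6 × 70 × (0.707 × 0.75) = 16.7 kip/in.
6.915 ≤ 16.7 → adequate.

f_max ≈ 6.92 kip/in; adequate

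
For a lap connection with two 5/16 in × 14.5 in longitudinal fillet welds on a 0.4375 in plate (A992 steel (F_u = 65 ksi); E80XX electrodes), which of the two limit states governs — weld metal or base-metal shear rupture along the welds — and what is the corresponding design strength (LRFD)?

E80XX → F_EXX = 80 ksi.
t_e = 0.707 × 0.3125 = 0.2209 in; L = 29 in.
Weld metal: φR_n = 0.75 × 0.6 × 80 × 0.2209 × 29 = 230.7 kip.
Base metal (shear rupture): φR_n = 0.75 × 0.6 × 65 × 0.4375 × 29 = 371.1 kip.
Governing: weld metal.

φR_n ≈ 231 kip (weld metal governs)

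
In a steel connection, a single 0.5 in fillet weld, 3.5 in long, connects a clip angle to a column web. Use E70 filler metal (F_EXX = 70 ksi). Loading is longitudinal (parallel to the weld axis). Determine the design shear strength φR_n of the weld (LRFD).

φR_n ≈ 39 kip

Effective throat t_e = 0.707 × 0.5 = 0.3535 in.
Total length L = 3.5 in; A_we = 0.3535 × 3.5 = 1.237 in².
F_nw = 0.6 F_EXX = 0.6 × 70 = 42 ksi.
φR_n = 0.75 × 42 × 1.237 = 38.97 kip.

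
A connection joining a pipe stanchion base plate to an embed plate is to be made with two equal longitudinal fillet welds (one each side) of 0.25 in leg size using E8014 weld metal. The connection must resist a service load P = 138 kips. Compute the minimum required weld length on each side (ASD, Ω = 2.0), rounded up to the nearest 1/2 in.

E80XX → F_EXX = 80 ksi.
Throat t_e = 0.707 × 0.25 = 0.1767 in.
r_n/Ω = (0.6 × 80 × 0.1767) / 2.0 = 4.242 kip/in.
L_req = P / (r_n/Ω) = 138 / 4.242 = 32.53 in total.
Per side: 32.53 / 2 = 16.27 in.
Round up → use L = 16.5 in on each side.

L = 16.5 in on each side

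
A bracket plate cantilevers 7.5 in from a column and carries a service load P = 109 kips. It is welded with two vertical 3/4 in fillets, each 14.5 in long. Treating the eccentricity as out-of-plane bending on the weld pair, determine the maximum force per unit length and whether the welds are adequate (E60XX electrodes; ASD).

f_max ≈ 12.3 kip/in; NOT adequate

E60XX → F_EXX = 60 ksi.
L_w = 2 × 14.5 = 29 in; section modulus (unit throat) S = 2 × L²/6 = 70.08 in².
Direct shear f_v = P/L_w = 109/29 = 3.759 kip/in.
Moment M = P × e = 109 × 7.5 = 817.5 kip·in; bending f_b = M/S = 11.66 kip/in.
f_max = √(f_v² + f_b²) = √(3.759² + 11.66²) = 12.26 kip/in.
r_n/Ω = (1/2.0) × 0.6 × 60 × (0.707 × 0.75) = 9.544 kip/in → NOT adequate.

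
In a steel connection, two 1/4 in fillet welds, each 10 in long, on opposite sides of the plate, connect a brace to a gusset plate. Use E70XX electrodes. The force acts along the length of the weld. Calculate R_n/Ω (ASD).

R_n/Ω ≈ 74.2 kip

E70XX → F_EXX = 70 ksi.
Effective throat t_e = 0.707 × 0.25 = 0.1767 in.
Total length L = 20 in; A_we = 0.1767 × 20 = 3.535 in².
F_nw = 0.6 F_EXX = 0.6 × 70 = 42 ksi.
R_n = 42 × 3.535 = 148.5 kip; R_n/Ω = 148.5/2.0 = 74.23 kip.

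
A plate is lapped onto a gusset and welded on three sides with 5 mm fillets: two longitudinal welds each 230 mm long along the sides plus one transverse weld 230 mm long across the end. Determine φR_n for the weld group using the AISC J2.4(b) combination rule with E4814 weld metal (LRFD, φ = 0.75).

φR_n ≈ 562 kN

E48XX → F_EXX = 480 MPa.
t_e = 0.707 × 5 = 3.535 mm.
R_nwl = 0.6 × 480 × 3.535 × 460 × 10⁻³ = 468.3 kN (longitudinal, 2 welds).
R_nwt = 0.6 × 480 × 3.535 × 230 × 10⁻³ = 234.2 kN (transverse, base value).
(i) R_nwl + R_nwt = 702.5 kN; (ii) 0.85 R_nwl + 1.5 R_nwt = 749.3 kN.
R_n = max = 749.3 kN [governs: (ii)]; φR_n = 562 kN.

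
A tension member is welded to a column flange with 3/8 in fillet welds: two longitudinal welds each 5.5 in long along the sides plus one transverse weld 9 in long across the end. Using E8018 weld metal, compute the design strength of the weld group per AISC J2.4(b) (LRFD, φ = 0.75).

E80XX → F_EXX = 80 ksi.
t_e = 0.707 × 0.375 = 0.2651 in.
R_nwl = 0.6 × 80 × 0.2651 × 11 = 140 kips (longitudinal, 2 welds).
R_nwt = 0.6 × 80 × 0.2651 × 9 = 114.5 kips (transverse, base value).
(i) R_nwl + R_nwt = 254.5 kips; (ii) 0.85 R_nwl + 1.5 R_nwt = 290.8 kips.
R_n = max = 290.8 kips [governs: (ii)]; φR_n = 218.1 kips.

φR_n ≈ 218 kips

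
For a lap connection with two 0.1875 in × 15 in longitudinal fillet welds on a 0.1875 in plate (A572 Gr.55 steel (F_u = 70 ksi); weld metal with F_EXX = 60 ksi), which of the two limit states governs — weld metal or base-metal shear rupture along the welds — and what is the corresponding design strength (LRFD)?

φR_n ≈ 107 kip (weld metal governs)

t_e = 0.707 × 0.1875 = 0.1326 in; L = 30 in.
Weld metal: φR_n = 0.75 × 0.6 × 60 × 0.1326 × 30 = 107.4 kip.
Base metal (shear rupture): φR_n = 0.75 × 0.6 × 70 × 0.1875 × 30 = 177.2 kip.
Governing: weld metal.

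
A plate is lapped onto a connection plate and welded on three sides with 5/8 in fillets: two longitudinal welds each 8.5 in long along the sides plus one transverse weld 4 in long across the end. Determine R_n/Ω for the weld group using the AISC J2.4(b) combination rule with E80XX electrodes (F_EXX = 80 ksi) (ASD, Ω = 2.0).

t_e = 0.707 × 0.625 = 0.4419 in.
R_nwl = 0.6 × 80 × 0.4419 × 17 = 360.6 kip (longitudinal, 2 welds).
R_nwt = 0.6 × 80 × 0.4419 × 4 = 84.84 kip (transverse, base value).
(i) R_nwl + R_nwt = 445.4 kip; (ii) 0.85 R_nwl + 1.5 R_nwt = 433.7 kip.
R_n = max = 445.4 kip [governs: (i)]; R_n/Ω = 222.7 kip.

R_n/Ω ≈ 223 kip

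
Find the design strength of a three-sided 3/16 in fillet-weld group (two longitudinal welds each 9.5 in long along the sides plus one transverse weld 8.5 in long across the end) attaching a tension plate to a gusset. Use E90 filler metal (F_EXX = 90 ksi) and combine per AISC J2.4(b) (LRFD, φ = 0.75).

φR_n ≈ 155 kip

t_e = 0.707 × 0.1875 = 0.1326 in.
R_nwl = 0.6 × 90 × 0.1326 × 19 = 136 kip (longitudinal, 2 welds).
R_nwt = 0.6 × 90 × 0.1326 × 8.5 = 60.85 kip (transverse, base value).
(i) R_nwl + R_nwt = 196.9 kip; (ii) 0.85 R_nwl + 1.5 R_nwt = 206.9 kip.
R_n = max = 206.9 kip [governs: (ii)]; φR_n = 155.2 kip.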